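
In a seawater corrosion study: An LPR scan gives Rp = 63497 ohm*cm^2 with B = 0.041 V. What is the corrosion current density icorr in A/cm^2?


Apply the Stern-Geary relation: icorr = B / Rp
icorr = 0.041 / 63497 = 6.457×10^-7 A/cm^2

6.457×10^-7 A/cm^2


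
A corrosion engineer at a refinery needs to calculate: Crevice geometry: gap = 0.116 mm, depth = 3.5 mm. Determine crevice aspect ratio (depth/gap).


Aspect ratio = depth / gap
Ratio = 3.5 / 0.116 = 30.2

30.2


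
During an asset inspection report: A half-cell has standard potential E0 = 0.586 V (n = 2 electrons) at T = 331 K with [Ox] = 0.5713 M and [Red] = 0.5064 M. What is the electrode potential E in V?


Apply the Nernst equation: E = E0 + (RT/nF)*ln([Ox]/[Red])
Step 1: RT/nF = 8.314*331/(2*96485) = 0.01426094 V
Step 2: [Ox]/[Red] = 0.5713/0.5064 = 1.12816
Step 3: ln(1.12816) = 0.120588
Step 4: correction = 0.01426094 * 0.120588 = 0.0017 V
E = 0.586 + 0.0017 = 0.5877 V

0.5877 V


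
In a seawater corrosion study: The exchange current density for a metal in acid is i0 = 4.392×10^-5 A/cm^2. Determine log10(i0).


i0 = 4.392×10^-5 A/cm^2
log10(i0) = -4.357

-4.357


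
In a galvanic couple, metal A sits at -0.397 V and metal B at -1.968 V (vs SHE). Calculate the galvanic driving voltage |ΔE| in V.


Driving voltage is the absolute potential difference.
|ΔE| = |-0.397 − (-1.968)| = 1.571 V

1.571 V


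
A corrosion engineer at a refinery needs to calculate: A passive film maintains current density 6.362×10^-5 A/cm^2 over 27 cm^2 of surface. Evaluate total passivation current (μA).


I = i_pass * A, then convert A → μA (×10^6)
I = 6.362×10^-5 * 27 * 10^6 = 1717.74 μA

1717.74 μA


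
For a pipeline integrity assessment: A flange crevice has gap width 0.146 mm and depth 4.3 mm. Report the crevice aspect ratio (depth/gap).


Aspect ratio = depth / gap
Ratio = 4.3 / 0.146 = 29.5

29.5


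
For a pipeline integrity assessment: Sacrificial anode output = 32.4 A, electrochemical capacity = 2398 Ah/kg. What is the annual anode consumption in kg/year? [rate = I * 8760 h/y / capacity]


Annual consumption = current * hours per year / capacity
Rate = 32.4 * 8760 / 2398 = 118.4 kg/year

118.4 kg/year


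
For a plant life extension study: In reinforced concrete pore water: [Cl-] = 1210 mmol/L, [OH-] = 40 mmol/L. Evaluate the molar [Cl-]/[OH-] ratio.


Threshold parameter = [Cl-] / [OH-] (molar basis; both in mmol/L, so units cancel)
Ratio = 1210 / 40 = 30.25

30.25


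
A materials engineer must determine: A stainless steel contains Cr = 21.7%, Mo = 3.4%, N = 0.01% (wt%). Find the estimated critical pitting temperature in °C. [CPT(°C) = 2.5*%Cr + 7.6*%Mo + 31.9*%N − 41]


Apply the ASTM G48 empirical CPT estimate: CPT(°C) = 2.5*%Cr + 7.6*%Mo + 31.9*%N − 41
2.5*21.7 = 54.25; 7.6*3.4 = 25.84; 31.9*0.01 = 0.319
CPT = 54.25 + 25.84 + 0.319 − 41 = 39.409 °C
Rounded to 0.1 °C: CPT ≈ 39.4 °C

39.4 °C


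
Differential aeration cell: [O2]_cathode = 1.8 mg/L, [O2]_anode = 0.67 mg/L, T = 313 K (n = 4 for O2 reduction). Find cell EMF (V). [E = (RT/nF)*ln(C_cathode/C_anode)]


Apply the Nernst concentration-cell relation: E = (RT/nF)*ln(C_cathode/C_anode)
RT/nF = 8.314*313/(4*96485) = 0.00674271 V
ln(1.8/0.67) = 0.98826
E = 0.00674271 * 0.98826 = 0.00666 V

0.00666 V


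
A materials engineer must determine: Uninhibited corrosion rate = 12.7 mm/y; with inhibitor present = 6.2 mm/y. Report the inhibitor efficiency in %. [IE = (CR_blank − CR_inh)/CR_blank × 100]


Apply the inhibitor-efficiency definition: IE = (CR_blank − CR_inh)/CR_blank × 100
IE = (12.7 − 6.2) / 12.7 × 100
IE = 6.5 / 12.7 × 100 = 51.2 %

51.2 %


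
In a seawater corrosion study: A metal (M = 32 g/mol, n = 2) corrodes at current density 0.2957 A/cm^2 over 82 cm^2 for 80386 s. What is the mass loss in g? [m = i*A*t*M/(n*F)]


Apply Faraday's law: m = i*A*t*M / (n*F)
Total charge passed Q = i*A*t = 0.2957*82*80386 = 1949151.4964 C
m = Q*M/(n*F) = 1949151.4964*32/(2*96485) = 323.2256 g

323.2256 g


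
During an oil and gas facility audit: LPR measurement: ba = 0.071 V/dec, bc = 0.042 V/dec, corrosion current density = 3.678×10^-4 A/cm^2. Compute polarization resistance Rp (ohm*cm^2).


Apply the Stern-Geary equation: Rp = ba*bc / (2.303*icorr*(ba+bc))
ba*bc = 0.071*0.042 = 0.002982
ba+bc = 0.113; 2.303*icorr*(ba+bc) = 2.303*3.678×10^-4*0.113 = 9.5715904×10^-5
Rp = 0.002982 / 9.5715904×10^-5 = 31.2 ohm*cm^2

31.2 ohm*cm^2


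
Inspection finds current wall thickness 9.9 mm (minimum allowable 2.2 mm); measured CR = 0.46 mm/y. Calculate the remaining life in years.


Apply the remaining-life relation: RL = (t_current − t_min) / CR
RL = (9.9 − 2.2) / 0.46 = 7.7 / 0.46 = 16.7 years

16.7 years


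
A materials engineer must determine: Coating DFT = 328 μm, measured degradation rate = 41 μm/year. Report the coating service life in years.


Service life = thickness / degradation rate
Life = 328 / 41 = 8.0 years

8.0 years


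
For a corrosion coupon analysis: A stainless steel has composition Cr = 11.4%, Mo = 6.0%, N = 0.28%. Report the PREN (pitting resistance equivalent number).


Apply the PREN formula: PREN = Cr + 3.3*Mo + 16*N
PREN = 11.4 + 3.3*6.0 + 16*0.28
PREN = 11.4 + 19.8 + 4.48 = 35.68

35.68


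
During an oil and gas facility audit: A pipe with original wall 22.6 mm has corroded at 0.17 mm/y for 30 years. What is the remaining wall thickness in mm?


Remaining wall = original − CR × time
t = 22.6 − 0.17*30 = 22.6 − 5.1 = 17.5 mm

17.5 mm


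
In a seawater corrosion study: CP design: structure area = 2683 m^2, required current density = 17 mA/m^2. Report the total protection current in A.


I = area * current density, then convert mA → A (÷1000)
I = 2683 * 17 / 1000 = 45.61 A

45.61 A


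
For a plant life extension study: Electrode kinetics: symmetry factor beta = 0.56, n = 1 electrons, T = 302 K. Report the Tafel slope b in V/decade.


Apply the Tafel slope relation: b = 2.303*R*T/(beta*n*F)
Numerator: 2.303 * 8.314 * 302 = 5782.44
Denominator: 0.56 * 1 * 96485 = 54031.6
b = 5782.44 / 54031.6 = 0.107 V/decade

0.107 V/decade


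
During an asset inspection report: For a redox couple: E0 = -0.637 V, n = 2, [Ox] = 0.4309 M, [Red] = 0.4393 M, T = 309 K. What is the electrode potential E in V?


Apply the Nernst equation: E = E0 + (RT/nF)*ln([Ox]/[Red])
Step 1: RT/nF = 8.314*309/(2*96485) = 0.01331308 V
Step 2: [Ox]/[Red] = 0.4309/0.4393 = 0.980879
Step 3: ln(0.980879) = -0.019306
Step 4: correction = 0.01331308 * -0.019306 = -0.0003 V
E = -0.637 + -0.0003 = -0.6373 V

-0.6373 V


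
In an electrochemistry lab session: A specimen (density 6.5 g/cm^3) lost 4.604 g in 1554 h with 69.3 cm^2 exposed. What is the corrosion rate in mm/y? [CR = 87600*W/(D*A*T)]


Apply the mm/y weight-loss relation: CR = 87600 * W / (D * A * T)
Numerator: 87600 * 4.604 = 403310.4
Denominator: 6.5 * 69.3 * 1554 = 699999.3
CR = 403310.4 / 699999.3 = 0.5762 mm/y

0.5762 mm/y


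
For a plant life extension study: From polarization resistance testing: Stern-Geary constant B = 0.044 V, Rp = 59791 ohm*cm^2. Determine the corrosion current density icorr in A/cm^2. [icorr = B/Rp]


Apply the Stern-Geary relation: icorr = B / Rp
icorr = 0.044 / 59791 = 7.359×10^-7 A/cm^2

7.359×10^-7 A/cm^2


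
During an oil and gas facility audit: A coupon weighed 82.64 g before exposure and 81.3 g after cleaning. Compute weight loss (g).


Weight loss = initial − final
WL = 82.64 − 81.3 = 1.34 g

1.34 g


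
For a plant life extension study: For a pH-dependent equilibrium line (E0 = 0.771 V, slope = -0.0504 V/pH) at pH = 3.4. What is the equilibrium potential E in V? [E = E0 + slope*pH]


Apply the Pourbaix line equation: E = E0 + slope*pH
E = 0.771 + (-0.0504)*3.4 = 0.771 + (-0.17136) = 0.59964 V
Rounded to 3 decimal places: E = 0.600 V

0.600 V


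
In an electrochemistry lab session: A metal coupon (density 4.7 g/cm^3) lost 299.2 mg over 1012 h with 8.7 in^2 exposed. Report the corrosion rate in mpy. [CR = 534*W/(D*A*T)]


Apply the mpy weight-loss relation: CR = 534 * W / (D * A * T)
Numerator: 534 * 299.2 = 159772.8
Denominator: 4.7 * 8.7 * 1012 = 41380.68
CR = 159772.8 / 41380.68 = 3.86105 mpy

3.86105 mpy


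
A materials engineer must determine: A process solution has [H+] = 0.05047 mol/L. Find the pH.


pH = −log10[H+]
pH = −log10(0.05047) = 1.3

1.3


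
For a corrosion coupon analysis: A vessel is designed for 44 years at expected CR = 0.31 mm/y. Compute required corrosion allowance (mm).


Corrosion allowance = CR × design life
CA = 0.31 * 44 = 13.64 mm

13.64 mm


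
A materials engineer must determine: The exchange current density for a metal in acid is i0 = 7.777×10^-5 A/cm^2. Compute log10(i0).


i0 = 7.777×10^-5 A/cm^2
log10(i0) = -4.109

-4.109


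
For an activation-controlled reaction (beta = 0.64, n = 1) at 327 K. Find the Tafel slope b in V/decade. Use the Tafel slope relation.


Apply the Tafel slope relation: b = 2.303*R*T/(beta*n*F)
Numerator: 2.303 * 8.314 * 327 = 6261.12
Denominator: 0.64 * 1 * 96485 = 61750.4
b = 6261.12 / 61750.4 = 0.1014 V/decade

0.1014 V/decade


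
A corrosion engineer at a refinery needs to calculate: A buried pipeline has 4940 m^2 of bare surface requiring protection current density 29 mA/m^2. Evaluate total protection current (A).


I = area * current density, then convert mA → A (÷1000)
I = 4940 * 29 / 1000 = 143.26 A

143.26 A


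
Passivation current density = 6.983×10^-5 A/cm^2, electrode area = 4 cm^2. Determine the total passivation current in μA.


I = i_pass * A, then convert A → μA (×10^6)
I = 6.983×10^-5 * 4 * 10^6 = 279.32 μA

279.32 μA


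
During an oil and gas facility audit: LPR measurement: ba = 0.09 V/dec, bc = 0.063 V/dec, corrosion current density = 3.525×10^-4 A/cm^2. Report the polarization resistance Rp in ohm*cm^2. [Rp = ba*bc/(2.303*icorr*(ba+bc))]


Apply the Stern-Geary equation: Rp = ba*bc / (2.303*icorr*(ba+bc))
ba*bc = 0.09*0.063 = 0.00567
ba+bc = 0.153; 2.303*icorr*(ba+bc) = 2.303*3.525×10^-4*0.153 = 1.2420655×10^-4
Rp = 0.00567 / 1.2420655×10^-4 = 45.65 ohm*cm^2

45.65 ohm*cm^2


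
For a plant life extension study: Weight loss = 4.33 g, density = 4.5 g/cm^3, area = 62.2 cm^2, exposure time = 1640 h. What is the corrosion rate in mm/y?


Apply the mm/y weight-loss relation: CR = 87600 * W / (D * A * T)
Numerator: 87600 * 4.33 = 379308.0
Denominator: 4.5 * 62.2 * 1640 = 459036.0
CR = 379308.0 / 459036.0 = 0.826314 mm/y

0.826314 mm/y


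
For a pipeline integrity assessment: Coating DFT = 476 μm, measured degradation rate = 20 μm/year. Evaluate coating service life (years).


Service life = thickness / degradation rate
Life = 476 / 20 = 23.8 years

23.8 years


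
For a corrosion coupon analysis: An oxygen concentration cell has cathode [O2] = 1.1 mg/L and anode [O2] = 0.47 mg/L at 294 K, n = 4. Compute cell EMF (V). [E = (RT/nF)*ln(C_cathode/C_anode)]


Apply the Nernst concentration-cell relation: E = (RT/nF)*ln(C_cathode/C_anode)
RT/nF = 8.314*294/(4*96485) = 0.00633341 V
ln(1.1/0.47) = 0.85033
E = 0.00633341 * 0.85033 = 0.00539 V

0.00539 V


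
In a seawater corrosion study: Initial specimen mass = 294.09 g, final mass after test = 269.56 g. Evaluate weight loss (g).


Weight loss = initial − final
WL = 294.09 − 269.56 = 24.53 g

24.53 g


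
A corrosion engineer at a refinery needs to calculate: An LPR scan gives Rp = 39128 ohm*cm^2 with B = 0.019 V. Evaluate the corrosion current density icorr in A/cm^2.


Apply the Stern-Geary relation: icorr = B / Rp
icorr = 0.019 / 39128 = 4.856×10^-7 A/cm^2

4.856×10^-7 A/cm^2


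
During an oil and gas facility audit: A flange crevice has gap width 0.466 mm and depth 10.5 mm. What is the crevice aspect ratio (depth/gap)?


Aspect ratio = depth / gap
Ratio = 10.5 / 0.466 = 22.5

22.5


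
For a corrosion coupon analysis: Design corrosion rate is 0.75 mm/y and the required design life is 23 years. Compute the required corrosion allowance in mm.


Corrosion allowance = CR × design life
CA = 0.75 * 23 = 17.25 mm

17.25 mm


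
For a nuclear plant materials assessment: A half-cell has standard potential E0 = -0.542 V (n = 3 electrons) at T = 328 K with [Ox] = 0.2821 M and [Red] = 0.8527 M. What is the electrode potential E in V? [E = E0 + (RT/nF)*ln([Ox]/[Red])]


Apply the Nernst equation: E = E0 + (RT/nF)*ln([Ox]/[Red])
Step 1: RT/nF = 8.314*328/(3*96485) = 0.00942113 V
Step 2: [Ox]/[Red] = 0.2821/0.8527 = 0.330831
Step 3: ln(0.330831) = -1.106148
Step 4: correction = 0.00942113 * -1.106148 = -0.0104 V
E = -0.542 + -0.0104 = -0.5524 V

-0.5524 V


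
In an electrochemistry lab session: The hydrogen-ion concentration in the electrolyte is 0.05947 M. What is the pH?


pH = −log10[H+]
pH = −log10(0.05947) = 1.23

1.23


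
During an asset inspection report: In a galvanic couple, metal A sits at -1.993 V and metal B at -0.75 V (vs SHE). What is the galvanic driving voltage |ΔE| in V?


Driving voltage is the absolute potential difference.
|ΔE| = |-1.993 − (-0.75)| = 1.243 V

1.243 V


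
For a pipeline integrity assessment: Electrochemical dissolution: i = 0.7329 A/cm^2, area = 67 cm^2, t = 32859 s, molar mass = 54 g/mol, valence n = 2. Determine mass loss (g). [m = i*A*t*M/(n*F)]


Apply Faraday's law: m = i*A*t*M / (n*F)
Total charge passed Q = i*A*t = 0.7329*67*32859 = 1613518.1937 C
m = Q*M/(n*F) = 1613518.1937*54/(2*96485) = 451.52087 g

451.52087 g


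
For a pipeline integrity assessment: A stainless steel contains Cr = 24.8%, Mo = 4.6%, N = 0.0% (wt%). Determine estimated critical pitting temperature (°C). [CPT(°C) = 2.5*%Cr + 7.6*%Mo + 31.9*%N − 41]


Apply the ASTM G48 empirical CPT estimate: CPT(°C) = 2.5*%Cr + 7.6*%Mo + 31.9*%N − 41
2.5*24.8 = 62; 7.6*4.6 = 34.96; 31.9*0.0 = 0
CPT = 62 + 34.96 + 0 − 41 = 55.96 °C
Rounded to 0.1 °C: CPT ≈ 56.0 °C

56.0 °C


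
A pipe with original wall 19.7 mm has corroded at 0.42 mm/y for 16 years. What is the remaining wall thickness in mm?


Remaining wall = original − CR × time
t = 19.7 − 0.42*16 = 19.7 − 6.72 = 12.98 mm

12.98 mm


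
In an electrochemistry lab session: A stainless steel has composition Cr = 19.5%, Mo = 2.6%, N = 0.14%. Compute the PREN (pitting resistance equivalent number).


Apply the PREN formula: PREN = Cr + 3.3*Mo + 16*N
PREN = 19.5 + 3.3*2.6 + 16*0.14
PREN = 19.5 + 8.58 + 2.24 = 30.32

30.32


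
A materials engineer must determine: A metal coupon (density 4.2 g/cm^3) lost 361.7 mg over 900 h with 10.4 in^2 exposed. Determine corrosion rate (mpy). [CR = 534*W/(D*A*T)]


Apply the mpy weight-loss relation: CR = 534 * W / (D * A * T)
Numerator: 534 * 361.7 = 193147.8
Denominator: 4.2 * 10.4 * 900 = 39312.0
CR = 193147.8 / 39312.0 = 4.913 mpy

4.913 mpy


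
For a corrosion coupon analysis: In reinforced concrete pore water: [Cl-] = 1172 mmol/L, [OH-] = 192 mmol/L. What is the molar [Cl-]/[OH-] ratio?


Threshold parameter = [Cl-] / [OH-] (molar basis; both in mmol/L, so units cancel)
Ratio = 1172 / 192 = 6.1

6.1


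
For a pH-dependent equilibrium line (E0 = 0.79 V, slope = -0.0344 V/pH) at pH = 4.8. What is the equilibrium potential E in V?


Apply the Pourbaix line equation: E = E0 + slope*pH
E = 0.79 + (-0.0344)*4.8 = 0.79 + (-0.16512) = 0.62488 V
Rounded to 4 decimal places: E = 0.6249 V

0.6249 V


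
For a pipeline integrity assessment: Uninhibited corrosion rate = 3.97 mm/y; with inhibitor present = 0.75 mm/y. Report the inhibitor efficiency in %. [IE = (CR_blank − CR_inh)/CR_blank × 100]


Apply the inhibitor-efficiency definition: IE = (CR_blank − CR_inh)/CR_blank × 100
IE = (3.97 − 0.75) / 3.97 × 100
IE = 3.22 / 3.97 × 100 = 81.1 %

81.1 %


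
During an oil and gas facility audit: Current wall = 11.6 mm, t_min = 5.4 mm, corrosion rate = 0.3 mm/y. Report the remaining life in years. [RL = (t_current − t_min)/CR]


Apply the remaining-life relation: RL = (t_current − t_min) / CR
RL = (11.6 − 5.4) / 0.3 = 6.2 / 0.3 = 20.7 years

20.7 years


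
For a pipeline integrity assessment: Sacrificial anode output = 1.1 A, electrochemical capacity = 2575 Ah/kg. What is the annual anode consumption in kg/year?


Annual consumption = current * hours per year / capacity
Rate = 1.1 * 8760 / 2575 = 3.7 kg/year

3.7 kg/year


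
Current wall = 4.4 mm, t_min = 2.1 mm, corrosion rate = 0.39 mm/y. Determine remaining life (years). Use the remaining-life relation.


Apply the remaining-life relation: RL = (t_current − t_min) / CR
RL = (4.4 − 2.1) / 0.39 = 2.3 / 0.39 = 5.9 years

5.9 years


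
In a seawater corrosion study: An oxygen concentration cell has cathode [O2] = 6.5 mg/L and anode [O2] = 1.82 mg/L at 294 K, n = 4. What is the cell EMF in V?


Apply the Nernst concentration-cell relation: E = (RT/nF)*ln(C_cathode/C_anode)
RT/nF = 8.314*294/(4*96485) = 0.00633341 V
ln(6.5/1.82) = 1.27297
E = 0.00633341 * 1.27297 = 0.00806 V

0.00806 V


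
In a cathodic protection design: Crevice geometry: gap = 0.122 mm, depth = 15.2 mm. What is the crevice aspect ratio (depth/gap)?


Aspect ratio = depth / gap
Ratio = 15.2 / 0.122 = 124.6

124.6


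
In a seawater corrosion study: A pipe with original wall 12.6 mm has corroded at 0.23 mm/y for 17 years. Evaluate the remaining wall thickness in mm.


Remaining wall = original − CR × time
t = 12.6 − 0.23*17 = 12.6 − 3.91 = 8.69 mm

8.69 mm


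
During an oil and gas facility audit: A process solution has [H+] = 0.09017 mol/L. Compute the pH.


pH = −log10[H+]
pH = −log10(0.09017) = 1.04

1.04


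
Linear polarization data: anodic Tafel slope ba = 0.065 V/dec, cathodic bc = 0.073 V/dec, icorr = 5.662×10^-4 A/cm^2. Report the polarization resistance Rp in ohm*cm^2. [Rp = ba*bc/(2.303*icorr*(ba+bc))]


Apply the Stern-Geary equation: Rp = ba*bc / (2.303*icorr*(ba+bc))
ba*bc = 0.065*0.073 = 0.004745
ba+bc = 0.138; 2.303*icorr*(ba+bc) = 2.303*5.662×10^-4*0.138 = 1.7994629×10^-4
Rp = 0.004745 / 1.7994629×10^-4 = 26.37 ohm*cm^2

26.37 ohm*cm^2


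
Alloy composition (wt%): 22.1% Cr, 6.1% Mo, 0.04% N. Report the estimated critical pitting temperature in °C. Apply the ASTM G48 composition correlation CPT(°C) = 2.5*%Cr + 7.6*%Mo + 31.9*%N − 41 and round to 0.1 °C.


Apply the ASTM G48 empirical CPT estimate: CPT(°C) = 2.5*%Cr + 7.6*%Mo + 31.9*%N − 41
2.5*22.1 = 55.25; 7.6*6.1 = 46.36; 31.9*0.04 = 1.276
CPT = 55.25 + 46.36 + 1.276 − 41 = 61.886 °C
Rounded to 0.1 °C: CPT ≈ 61.9 °C

61.9 °C


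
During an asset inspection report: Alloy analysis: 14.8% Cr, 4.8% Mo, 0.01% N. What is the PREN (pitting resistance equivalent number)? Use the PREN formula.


Apply the PREN formula: PREN = Cr + 3.3*Mo + 16*N
PREN = 14.8 + 3.3*4.8 + 16*0.01
PREN = 14.8 + 15.84 + 0.16 = 30.8

30.8


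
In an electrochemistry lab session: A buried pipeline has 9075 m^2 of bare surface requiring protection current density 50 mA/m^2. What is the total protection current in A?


I = area * current density, then convert mA → A (÷1000)
I = 9075 * 50 / 1000 = 453.75 A

453.75 A


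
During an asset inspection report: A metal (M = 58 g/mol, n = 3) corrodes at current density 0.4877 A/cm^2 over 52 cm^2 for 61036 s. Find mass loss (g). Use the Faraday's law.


Apply Faraday's law: m = i*A*t*M / (n*F)
Total charge passed Q = i*A*t = 0.4877*52*61036 = 1547897.3744 C
m = Q*M/(n*F) = 1547897.3744*58/(3*96485) = 310.162 g

310.162 g


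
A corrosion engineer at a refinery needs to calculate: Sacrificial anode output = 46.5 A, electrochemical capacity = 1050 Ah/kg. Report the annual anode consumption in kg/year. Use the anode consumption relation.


Annual consumption = current * hours per year / capacity
Rate = 46.5 * 8760 / 1050 = 387.9 kg/year

387.9 kg/year


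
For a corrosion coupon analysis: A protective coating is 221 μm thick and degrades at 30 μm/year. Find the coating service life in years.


Service life = thickness / degradation rate
Life = 221 / 30 = 7.4 years

7.4 years


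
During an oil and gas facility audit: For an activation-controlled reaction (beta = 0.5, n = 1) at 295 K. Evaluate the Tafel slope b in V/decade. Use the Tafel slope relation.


Apply the Tafel slope relation: b = 2.303*R*T/(beta*n*F)
Numerator: 2.303 * 8.314 * 295 = 5648.41
Denominator: 0.5 * 1 * 96485 = 48242.5
b = 5648.41 / 48242.5 = 0.117 V/decade

0.117 V/decade


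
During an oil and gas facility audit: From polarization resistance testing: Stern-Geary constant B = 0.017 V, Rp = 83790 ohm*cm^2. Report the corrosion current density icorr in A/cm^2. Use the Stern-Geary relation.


Apply the Stern-Geary relation: icorr = B / Rp
icorr = 0.017 / 83790 = 2.029×10^-7 A/cm^2

2.029×10^-7 A/cm^2


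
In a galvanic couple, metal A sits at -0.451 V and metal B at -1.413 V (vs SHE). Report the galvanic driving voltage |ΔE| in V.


Driving voltage is the absolute potential difference.
|ΔE| = |-0.451 − (-1.413)| = 0.962 V

0.962 V


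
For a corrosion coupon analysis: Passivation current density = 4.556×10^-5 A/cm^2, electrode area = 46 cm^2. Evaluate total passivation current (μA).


I = i_pass * A, then convert A → μA (×10^6)
I = 4.556×10^-5 * 46 * 10^6 = 2095.76 μA

2095.76 μA


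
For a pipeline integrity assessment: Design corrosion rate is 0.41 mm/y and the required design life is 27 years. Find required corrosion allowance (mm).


Corrosion allowance = CR × design life
CA = 0.41 * 27 = 11.07 mm

11.07 mm


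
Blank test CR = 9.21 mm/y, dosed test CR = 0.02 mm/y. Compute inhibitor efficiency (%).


Apply the inhibitor-efficiency definition: IE = (CR_blank − CR_inh)/CR_blank × 100
IE = (9.21 − 0.02) / 9.21 × 100
IE = 9.19 / 9.21 × 100 = 99.8 %

99.8 %


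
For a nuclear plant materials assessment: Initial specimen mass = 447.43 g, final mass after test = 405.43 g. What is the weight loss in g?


Weight loss = initial − final
WL = 447.43 − 405.43 = 42.0 g

42.0 g


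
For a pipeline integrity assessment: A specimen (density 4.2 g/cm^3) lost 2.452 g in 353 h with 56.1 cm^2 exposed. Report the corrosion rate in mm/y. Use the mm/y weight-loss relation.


Apply the mm/y weight-loss relation: CR = 87600 * W / (D * A * T)
Numerator: 87600 * 2.452 = 214795.2
Denominator: 4.2 * 56.1 * 353 = 83173.86
CR = 214795.2 / 83173.86 = 2.582484 mm/y

2.582484 mm/y


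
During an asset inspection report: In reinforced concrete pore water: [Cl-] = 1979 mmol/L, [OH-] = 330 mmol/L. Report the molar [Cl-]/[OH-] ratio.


Threshold parameter = [Cl-] / [OH-] (molar basis; both in mmol/L, so units cancel)
Ratio = 1979 / 330 = 6.0

6.0


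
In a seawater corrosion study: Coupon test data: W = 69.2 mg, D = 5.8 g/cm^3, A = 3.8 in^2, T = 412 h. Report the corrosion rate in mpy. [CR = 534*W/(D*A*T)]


Apply the mpy weight-loss relation: CR = 534 * W / (D * A * T)
Numerator: 534 * 69.2 = 36952.8
Denominator: 5.8 * 3.8 * 412 = 9080.48
CR = 36952.8 / 9080.48 = 4.069 mpy

4.069 mpy


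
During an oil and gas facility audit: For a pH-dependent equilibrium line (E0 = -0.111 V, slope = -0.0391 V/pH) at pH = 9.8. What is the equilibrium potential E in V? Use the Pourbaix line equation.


Apply the Pourbaix line equation: E = E0 + slope*pH
E = -0.111 + (-0.0391)*9.8 = -0.111 + (-0.38318) = -0.49418 V
Rounded to 4 decimal places: E = -0.4942 V

-0.4942 V


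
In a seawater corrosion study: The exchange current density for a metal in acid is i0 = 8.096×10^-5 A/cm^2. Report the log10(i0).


i0 = 8.096×10^-5 A/cm^2
log10(i0) = -4.092

-4.092


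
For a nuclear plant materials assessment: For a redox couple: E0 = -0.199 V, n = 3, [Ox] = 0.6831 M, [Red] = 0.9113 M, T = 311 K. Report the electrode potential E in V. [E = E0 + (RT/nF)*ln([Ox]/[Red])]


Apply the Nernst equation: E = E0 + (RT/nF)*ln([Ox]/[Red])
Step 1: RT/nF = 8.314*311/(3*96485) = 0.00893284 V
Step 2: [Ox]/[Red] = 0.6831/0.9113 = 0.749588
Step 3: ln(0.749588) = -0.288232
Step 4: correction = 0.00893284 * -0.288232 = -0.003 V
E = -0.199 + -0.003 = -0.202 V

-0.202 V


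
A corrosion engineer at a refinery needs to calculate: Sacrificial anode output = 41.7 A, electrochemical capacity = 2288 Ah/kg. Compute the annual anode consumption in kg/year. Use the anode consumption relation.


Annual consumption = current * hours per year / capacity
Rate = 41.7 * 8760 / 2288 = 159.7 kg/year

159.7 kg/year


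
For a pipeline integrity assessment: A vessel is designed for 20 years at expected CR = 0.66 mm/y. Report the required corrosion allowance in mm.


Corrosion allowance = CR × design life
CA = 0.66 * 20 = 13.2 mm

13.2 mm


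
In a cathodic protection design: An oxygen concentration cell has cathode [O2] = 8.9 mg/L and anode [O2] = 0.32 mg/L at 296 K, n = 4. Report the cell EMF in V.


Apply the Nernst concentration-cell relation: E = (RT/nF)*ln(C_cathode/C_anode)
RT/nF = 8.314*296/(4*96485) = 0.00637649 V
ln(8.9/0.32) = 3.32549
E = 0.00637649 * 3.32549 = 0.0212 V

0.0212 V


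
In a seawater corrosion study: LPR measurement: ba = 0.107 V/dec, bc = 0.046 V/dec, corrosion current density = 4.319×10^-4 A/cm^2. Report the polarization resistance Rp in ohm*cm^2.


Apply the Stern-Geary equation: Rp = ba*bc / (2.303*icorr*(ba+bc))
ba*bc = 0.107*0.046 = 0.004922
ba+bc = 0.153; 2.303*icorr*(ba+bc) = 2.303*4.319×10^-4*0.153 = 1.5218385×10^-4
Rp = 0.004922 / 1.5218385×10^-4 = 32.3 ohm*cm^2

32.3 ohm*cm^2


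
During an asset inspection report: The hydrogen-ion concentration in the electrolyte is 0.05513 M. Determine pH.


pH = −log10[H+]
pH = −log10(0.05513) = 1.26

1.26


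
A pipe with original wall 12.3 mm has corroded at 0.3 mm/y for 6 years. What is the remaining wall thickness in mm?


Remaining wall = original − CR × time
t = 12.3 − 0.3*6 = 12.3 − 1.8 = 10.5 mm

10.5 mm


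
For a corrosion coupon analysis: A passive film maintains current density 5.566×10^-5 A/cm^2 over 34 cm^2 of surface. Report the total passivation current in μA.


I = i_pass * A, then convert A → μA (×10^6)
I = 5.566×10^-5 * 34 * 10^6 = 1892.44 μA

1892.44 μA


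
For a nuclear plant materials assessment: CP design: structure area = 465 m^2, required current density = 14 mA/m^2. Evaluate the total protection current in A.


I = area * current density, then convert mA → A (÷1000)
I = 465 * 14 / 1000 = 6.51 A

6.51 A


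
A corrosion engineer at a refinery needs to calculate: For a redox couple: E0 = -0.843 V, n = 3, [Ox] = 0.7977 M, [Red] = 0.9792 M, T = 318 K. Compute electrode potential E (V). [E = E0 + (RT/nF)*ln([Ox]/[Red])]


Apply the Nernst equation: E = E0 + (RT/nF)*ln([Ox]/[Red])
Step 1: RT/nF = 8.314*318/(3*96485) = 0.0091339 V
Step 2: [Ox]/[Red] = 0.7977/0.9792 = 0.814645
Step 3: ln(0.814645) = -0.205003
Step 4: correction = 0.0091339 * -0.205003 = -0.0019 V
E = -0.843 + -0.0019 = -0.8449 V

-0.8449 V


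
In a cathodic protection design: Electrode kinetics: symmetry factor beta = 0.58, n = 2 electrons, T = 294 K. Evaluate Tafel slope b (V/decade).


Apply the Tafel slope relation: b = 2.303*R*T/(beta*n*F)
Numerator: 2.303 * 8.314 * 294 = 5629.26
Denominator: 0.58 * 2 * 96485 = 111922.6
b = 5629.26 / 111922.6 = 0.0503 V/decade

0.0503 V/decade


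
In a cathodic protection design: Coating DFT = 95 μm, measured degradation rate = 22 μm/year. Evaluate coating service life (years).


Service life = thickness / degradation rate
Life = 95 / 22 = 4.3 years

4.3 years


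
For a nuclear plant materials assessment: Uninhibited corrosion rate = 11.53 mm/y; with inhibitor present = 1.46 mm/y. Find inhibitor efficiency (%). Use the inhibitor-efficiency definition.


Apply the inhibitor-efficiency definition: IE = (CR_blank − CR_inh)/CR_blank × 100
IE = (11.53 − 1.46) / 11.53 × 100
IE = 10.07 / 11.53 × 100 = 87.3 %

87.3 %


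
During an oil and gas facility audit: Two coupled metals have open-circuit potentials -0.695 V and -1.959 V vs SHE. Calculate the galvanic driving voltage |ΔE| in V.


Driving voltage is the absolute potential difference.
|ΔE| = |-0.695 − (-1.959)| = 1.264 V

1.264 V


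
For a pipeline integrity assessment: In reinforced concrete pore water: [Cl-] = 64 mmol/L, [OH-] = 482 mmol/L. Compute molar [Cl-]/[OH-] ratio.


Threshold parameter = [Cl-] / [OH-] (molar basis; both in mmol/L, so units cancel)
Ratio = 64 / 482 = 0.13

0.13


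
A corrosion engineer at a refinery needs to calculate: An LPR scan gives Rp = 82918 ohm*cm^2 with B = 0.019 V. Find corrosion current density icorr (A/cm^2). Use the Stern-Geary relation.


Apply the Stern-Geary relation: icorr = B / Rp
icorr = 0.019 / 82918 = 2.291×10^-7 A/cm^2

2.291×10^-7 A/cm^2


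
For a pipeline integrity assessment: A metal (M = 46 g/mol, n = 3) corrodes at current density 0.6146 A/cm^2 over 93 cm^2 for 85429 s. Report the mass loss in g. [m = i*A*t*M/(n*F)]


Apply Faraday's law: m = i*A*t*M / (n*F)
Total charge passed Q = i*A*t = 0.6146*93*85429 = 4882933.6962 C
m = Q*M/(n*F) = 4882933.6962*46/(3*96485) = 775.993 g

775.993 g


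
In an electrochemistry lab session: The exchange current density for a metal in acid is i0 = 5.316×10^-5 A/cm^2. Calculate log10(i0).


i0 = 5.316×10^-5 A/cm^2
log10(i0) = -4.274

-4.274


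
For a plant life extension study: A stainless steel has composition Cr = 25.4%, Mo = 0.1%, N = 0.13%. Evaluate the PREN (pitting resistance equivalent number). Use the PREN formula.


Apply the PREN formula: PREN = Cr + 3.3*Mo + 16*N
PREN = 25.4 + 3.3*0.1 + 16*0.13
PREN = 25.4 + 0.33 + 2.08 = 27.81

27.81


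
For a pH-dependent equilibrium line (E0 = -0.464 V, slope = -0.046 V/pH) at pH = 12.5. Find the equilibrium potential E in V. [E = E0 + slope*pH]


Apply the Pourbaix line equation: E = E0 + slope*pH
E = -0.464 + (-0.046)*12.5 = -0.464 + (-0.575) = -1.039 V
Rounded to 3 decimal places: E = -1.039 V

-1.039 V


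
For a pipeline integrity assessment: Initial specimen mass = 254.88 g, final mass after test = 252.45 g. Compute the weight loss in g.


Weight loss = initial − final
WL = 254.88 − 252.45 = 2.43 g

2.43 g


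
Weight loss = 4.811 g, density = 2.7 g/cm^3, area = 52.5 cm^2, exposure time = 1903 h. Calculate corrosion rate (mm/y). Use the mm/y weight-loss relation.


Apply the mm/y weight-loss relation: CR = 87600 * W / (D * A * T)
Numerator: 87600 * 4.811 = 421443.6
Denominator: 2.7 * 52.5 * 1903 = 269750.25
CR = 421443.6 / 269750.25 = 1.562347 mm/y

1.562347 mm/y


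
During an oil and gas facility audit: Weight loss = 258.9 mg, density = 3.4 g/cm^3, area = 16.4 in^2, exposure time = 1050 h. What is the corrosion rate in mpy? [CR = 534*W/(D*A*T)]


Apply the mpy weight-loss relation: CR = 534 * W / (D * A * T)
Numerator: 534 * 258.9 = 138252.6
Denominator: 3.4 * 16.4 * 1050 = 58548.0
CR = 138252.6 / 58548.0 = 2.36135 mpy

2.36135 mpy


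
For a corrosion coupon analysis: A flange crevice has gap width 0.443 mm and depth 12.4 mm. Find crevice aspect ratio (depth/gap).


Aspect ratio = depth / gap
Ratio = 12.4 / 0.443 = 28.0

28.0


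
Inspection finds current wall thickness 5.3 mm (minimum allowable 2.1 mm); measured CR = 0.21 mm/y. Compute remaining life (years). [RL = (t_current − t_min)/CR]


Apply the remaining-life relation: RL = (t_current − t_min) / CR
RL = (5.3 − 2.1) / 0.21 = 3.2 / 0.21 = 15.2 years

15.2 years


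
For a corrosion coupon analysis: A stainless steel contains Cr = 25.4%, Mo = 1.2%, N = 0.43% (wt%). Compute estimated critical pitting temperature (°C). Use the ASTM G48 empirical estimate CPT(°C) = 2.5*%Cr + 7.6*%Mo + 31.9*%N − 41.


Apply the ASTM G48 empirical CPT estimate: CPT(°C) = 2.5*%Cr + 7.6*%Mo + 31.9*%N − 41
2.5*25.4 = 63.5; 7.6*1.2 = 9.12; 31.9*0.43 = 13.717
CPT = 63.5 + 9.12 + 13.717 − 41 = 45.337 °C
Rounded to 0.1 °C: CPT ≈ 45.3 °C

45.3 °C


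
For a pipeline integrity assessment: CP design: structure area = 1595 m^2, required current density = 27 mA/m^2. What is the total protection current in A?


I = area * current density, then convert mA → A (÷1000)
I = 1595 * 27 / 1000 = 43.07 A

43.07 A


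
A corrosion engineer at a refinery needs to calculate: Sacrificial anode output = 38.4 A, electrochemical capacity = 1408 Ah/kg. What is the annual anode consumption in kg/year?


Annual consumption = current * hours per year / capacity
Rate = 38.4 * 8760 / 1408 = 238.9 kg/year

238.9 kg/year


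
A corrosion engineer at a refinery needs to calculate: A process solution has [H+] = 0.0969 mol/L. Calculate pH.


pH = −log10[H+]
pH = −log10(0.0969) = 1.01

1.01


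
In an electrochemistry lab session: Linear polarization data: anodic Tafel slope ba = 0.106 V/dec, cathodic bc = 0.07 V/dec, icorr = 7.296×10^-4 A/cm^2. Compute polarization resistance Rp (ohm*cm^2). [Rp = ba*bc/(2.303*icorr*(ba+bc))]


Apply the Stern-Geary equation: Rp = ba*bc / (2.303*icorr*(ba+bc))
ba*bc = 0.106*0.07 = 0.00742
ba+bc = 0.176; 2.303*icorr*(ba+bc) = 2.303*7.296×10^-4*0.176 = 2.9572731×10^-4
Rp = 0.00742 / 2.9572731×10^-4 = 25.09 ohm*cm^2

25.09 ohm*cm^2


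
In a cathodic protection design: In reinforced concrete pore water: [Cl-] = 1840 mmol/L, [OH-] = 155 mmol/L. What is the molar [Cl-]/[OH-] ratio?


Threshold parameter = [Cl-] / [OH-] (molar basis; both in mmol/L, so units cancel)
Ratio = 1840 / 155 = 11.87

11.87


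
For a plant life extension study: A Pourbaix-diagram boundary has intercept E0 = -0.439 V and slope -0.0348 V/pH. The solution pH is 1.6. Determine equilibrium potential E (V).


Apply the Pourbaix line equation: E = E0 + slope*pH
E = -0.439 + (-0.0348)*1.6 = -0.439 + (-0.05568) = -0.49468 V
Rounded to 3 decimal places: E = -0.495 V

-0.495 V


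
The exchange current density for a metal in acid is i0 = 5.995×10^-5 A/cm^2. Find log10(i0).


i0 = 5.995×10^-5 A/cm^2
log10(i0) = -4.222

-4.222


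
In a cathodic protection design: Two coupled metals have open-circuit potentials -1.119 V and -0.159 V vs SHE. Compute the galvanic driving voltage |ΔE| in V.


Driving voltage is the absolute potential difference.
|ΔE| = |-1.119 − (-0.159)| = 0.96 V

0.96 V


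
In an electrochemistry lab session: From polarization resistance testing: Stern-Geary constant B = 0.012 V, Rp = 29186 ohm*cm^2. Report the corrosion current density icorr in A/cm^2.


Apply the Stern-Geary relation: icorr = B / Rp
icorr = 0.012 / 29186 = 4.112×10^-7 A/cm^2

4.112×10^-7 A/cm^2


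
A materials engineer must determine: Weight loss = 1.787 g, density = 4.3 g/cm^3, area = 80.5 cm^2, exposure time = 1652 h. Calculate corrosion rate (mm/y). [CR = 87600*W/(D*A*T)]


Apply the mm/y weight-loss relation: CR = 87600 * W / (D * A * T)
Numerator: 87600 * 1.787 = 156541.2
Denominator: 4.3 * 80.5 * 1652 = 571839.8
CR = 156541.2 / 571839.8 = 0.27375 mm/y

0.27375 mm/y


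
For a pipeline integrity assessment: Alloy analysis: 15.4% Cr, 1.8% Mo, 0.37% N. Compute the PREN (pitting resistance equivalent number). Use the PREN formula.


Apply the PREN formula: PREN = Cr + 3.3*Mo + 16*N
PREN = 15.4 + 3.3*1.8 + 16*0.37
PREN = 15.4 + 5.94 + 5.92 = 27.26

27.26


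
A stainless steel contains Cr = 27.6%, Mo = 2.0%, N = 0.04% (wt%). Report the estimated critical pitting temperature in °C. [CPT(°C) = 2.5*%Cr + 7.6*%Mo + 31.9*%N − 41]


Apply the ASTM G48 empirical CPT estimate: CPT(°C) = 2.5*%Cr + 7.6*%Mo + 31.9*%N − 41
2.5*27.6 = 69; 7.6*2.0 = 15.2; 31.9*0.04 = 1.276
CPT = 69 + 15.2 + 1.276 − 41 = 44.476 °C
Rounded to 0.1 °C: CPT ≈ 44.5 °C

44.5 °C


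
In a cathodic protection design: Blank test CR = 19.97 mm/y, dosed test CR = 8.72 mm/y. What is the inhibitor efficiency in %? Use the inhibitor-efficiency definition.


Apply the inhibitor-efficiency definition: IE = (CR_blank − CR_inh)/CR_blank × 100
IE = (19.97 − 8.72) / 19.97 × 100
IE = 11.25 / 19.97 × 100 = 56.3 %

56.3 %


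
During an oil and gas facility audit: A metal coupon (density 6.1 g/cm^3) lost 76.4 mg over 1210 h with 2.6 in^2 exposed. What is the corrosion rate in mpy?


Apply the mpy weight-loss relation: CR = 534 * W / (D * A * T)
Numerator: 534 * 76.4 = 40797.6
Denominator: 6.1 * 2.6 * 1210 = 19190.6
CR = 40797.6 / 19190.6 = 2.126 mpy

2.126 mpy


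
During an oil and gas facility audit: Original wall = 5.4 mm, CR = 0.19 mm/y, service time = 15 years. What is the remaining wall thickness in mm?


Remaining wall = original − CR × time
t = 5.4 − 0.19*15 = 5.4 − 2.85 = 2.55 mm

2.55 mm


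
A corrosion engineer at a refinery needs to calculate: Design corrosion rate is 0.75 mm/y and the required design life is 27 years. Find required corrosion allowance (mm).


Corrosion allowance = CR × design life
CA = 0.75 * 27 = 20.25 mm

20.25 mm


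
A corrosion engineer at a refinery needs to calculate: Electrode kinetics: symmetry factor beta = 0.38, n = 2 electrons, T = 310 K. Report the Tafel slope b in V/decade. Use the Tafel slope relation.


Apply the Tafel slope relation: b = 2.303*R*T/(beta*n*F)
Numerator: 2.303 * 8.314 * 310 = 5935.61
Denominator: 0.38 * 2 * 96485 = 73328.6
b = 5935.61 / 73328.6 = 0.0809 V/decade

0.0809 V/decade


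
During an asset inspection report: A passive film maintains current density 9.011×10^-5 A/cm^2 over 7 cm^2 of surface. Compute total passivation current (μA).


I = i_pass * A, then convert A → μA (×10^6)
I = 9.011×10^-5 * 7 * 10^6 = 630.77 μA

630.77 μA


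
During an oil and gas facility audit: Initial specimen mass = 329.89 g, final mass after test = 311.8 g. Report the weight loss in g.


Weight loss = initial − final
WL = 329.89 − 311.8 = 18.09 g

18.09 g


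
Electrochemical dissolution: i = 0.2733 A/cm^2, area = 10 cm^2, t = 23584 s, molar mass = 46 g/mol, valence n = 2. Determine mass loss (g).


Apply Faraday's law: m = i*A*t*M / (n*F)
Total charge passed Q = i*A*t = 0.2733*10*23584 = 64455.072 C
m = Q*M/(n*F) = 64455.072*46/(2*96485) = 15.3647 g

15.3647 g


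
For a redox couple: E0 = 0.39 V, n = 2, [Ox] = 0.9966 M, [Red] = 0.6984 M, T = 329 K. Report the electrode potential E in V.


Apply the Nernst equation: E = E0 + (RT/nF)*ln([Ox]/[Red])
Step 1: RT/nF = 8.314*329/(2*96485) = 0.01417477 V
Step 2: [Ox]/[Red] = 0.9966/0.6984 = 1.426976
Step 3: ln(1.426976) = 0.355558
Step 4: correction = 0.01417477 * 0.355558 = 0.005 V
E = 0.39 + 0.005 = 0.395 V

0.395 V


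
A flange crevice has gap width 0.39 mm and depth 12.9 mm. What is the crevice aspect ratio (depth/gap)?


Aspect ratio = depth / gap
Ratio = 12.9 / 0.39 = 33.1

33.1


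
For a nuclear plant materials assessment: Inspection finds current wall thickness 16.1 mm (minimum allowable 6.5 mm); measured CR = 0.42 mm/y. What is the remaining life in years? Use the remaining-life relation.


Apply the remaining-life relation: RL = (t_current − t_min) / CR
RL = (16.1 − 6.5) / 0.42 = 9.6 / 0.42 = 22.9 years

22.9 years


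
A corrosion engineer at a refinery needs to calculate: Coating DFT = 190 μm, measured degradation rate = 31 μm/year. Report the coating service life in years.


Service life = thickness / degradation rate
Life = 190 / 31 = 6.1 years

6.1 years


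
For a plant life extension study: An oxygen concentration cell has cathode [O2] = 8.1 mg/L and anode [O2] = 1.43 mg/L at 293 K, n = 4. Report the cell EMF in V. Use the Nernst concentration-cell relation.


Apply the Nernst concentration-cell relation: E = (RT/nF)*ln(C_cathode/C_anode)
RT/nF = 8.314*293/(4*96485) = 0.00631187 V
ln(8.1/1.43) = 1.73419
E = 0.00631187 * 1.73419 = 0.01095 V

0.01095 V


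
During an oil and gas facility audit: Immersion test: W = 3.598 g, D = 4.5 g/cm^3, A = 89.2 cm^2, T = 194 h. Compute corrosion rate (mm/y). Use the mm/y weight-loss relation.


Apply the mm/y weight-loss relation: CR = 87600 * W / (D * A * T)
Numerator: 87600 * 3.598 = 315184.8
Denominator: 4.5 * 89.2 * 194 = 77871.6
CR = 315184.8 / 77871.6 = 4.0475 mm/y

4.0475 mm/y
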